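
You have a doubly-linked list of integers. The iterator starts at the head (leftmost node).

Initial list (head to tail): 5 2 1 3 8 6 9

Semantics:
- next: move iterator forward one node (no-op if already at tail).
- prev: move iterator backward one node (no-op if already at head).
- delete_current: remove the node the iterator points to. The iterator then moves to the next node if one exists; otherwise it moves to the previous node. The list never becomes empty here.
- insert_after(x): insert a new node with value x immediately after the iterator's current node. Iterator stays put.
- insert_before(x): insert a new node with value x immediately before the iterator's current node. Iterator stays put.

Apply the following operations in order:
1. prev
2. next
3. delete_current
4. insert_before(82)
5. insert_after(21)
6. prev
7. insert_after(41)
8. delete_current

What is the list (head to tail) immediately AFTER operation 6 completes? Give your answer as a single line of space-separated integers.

After 1 (prev): list=[5, 2, 1, 3, 8, 6, 9] cursor@5
After 2 (next): list=[5, 2, 1, 3, 8, 6, 9] cursor@2
After 3 (delete_current): list=[5, 1, 3, 8, 6, 9] cursor@1
After 4 (insert_before(82)): list=[5, 82, 1, 3, 8, 6, 9] cursor@1
After 5 (insert_after(21)): list=[5, 82, 1, 21, 3, 8, 6, 9] cursor@1
After 6 (prev): list=[5, 82, 1, 21, 3, 8, 6, 9] cursor@82

Answer: 5 82 1 21 3 8 6 9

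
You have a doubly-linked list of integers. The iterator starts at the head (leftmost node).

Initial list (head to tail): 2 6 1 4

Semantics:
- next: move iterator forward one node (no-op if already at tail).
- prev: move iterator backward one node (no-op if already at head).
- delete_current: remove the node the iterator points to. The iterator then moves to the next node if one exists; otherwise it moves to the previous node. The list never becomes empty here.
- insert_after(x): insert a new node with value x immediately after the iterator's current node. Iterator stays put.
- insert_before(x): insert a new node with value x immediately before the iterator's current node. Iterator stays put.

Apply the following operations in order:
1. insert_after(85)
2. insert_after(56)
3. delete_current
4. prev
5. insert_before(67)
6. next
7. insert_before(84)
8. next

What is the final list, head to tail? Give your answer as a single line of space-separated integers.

After 1 (insert_after(85)): list=[2, 85, 6, 1, 4] cursor@2
After 2 (insert_after(56)): list=[2, 56, 85, 6, 1, 4] cursor@2
After 3 (delete_current): list=[56, 85, 6, 1, 4] cursor@56
After 4 (prev): list=[56, 85, 6, 1, 4] cursor@56
After 5 (insert_before(67)): list=[67, 56, 85, 6, 1, 4] cursor@56
After 6 (next): list=[67, 56, 85, 6, 1, 4] cursor@85
After 7 (insert_before(84)): list=[67, 56, 84, 85, 6, 1, 4] cursor@85
After 8 (next): list=[67, 56, 84, 85, 6, 1, 4] cursor@6

Answer: 67 56 84 85 6 1 4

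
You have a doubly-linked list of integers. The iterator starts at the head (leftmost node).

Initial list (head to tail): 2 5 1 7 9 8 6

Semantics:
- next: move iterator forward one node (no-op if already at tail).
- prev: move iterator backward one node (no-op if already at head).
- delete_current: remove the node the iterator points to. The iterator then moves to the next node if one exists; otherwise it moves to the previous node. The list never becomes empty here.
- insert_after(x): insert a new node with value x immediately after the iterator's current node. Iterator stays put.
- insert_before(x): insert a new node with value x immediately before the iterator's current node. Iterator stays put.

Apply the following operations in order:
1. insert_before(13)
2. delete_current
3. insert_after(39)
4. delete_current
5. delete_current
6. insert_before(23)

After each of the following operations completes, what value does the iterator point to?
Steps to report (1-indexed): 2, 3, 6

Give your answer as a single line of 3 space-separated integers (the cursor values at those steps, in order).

Answer: 5 5 1

Derivation:
After 1 (insert_before(13)): list=[13, 2, 5, 1, 7, 9, 8, 6] cursor@2
After 2 (delete_current): list=[13, 5, 1, 7, 9, 8, 6] cursor@5
After 3 (insert_after(39)): list=[13, 5, 39, 1, 7, 9, 8, 6] cursor@5
After 4 (delete_current): list=[13, 39, 1, 7, 9, 8, 6] cursor@39
After 5 (delete_current): list=[13, 1, 7, 9, 8, 6] cursor@1
After 6 (insert_before(23)): list=[13, 23, 1, 7, 9, 8, 6] cursor@1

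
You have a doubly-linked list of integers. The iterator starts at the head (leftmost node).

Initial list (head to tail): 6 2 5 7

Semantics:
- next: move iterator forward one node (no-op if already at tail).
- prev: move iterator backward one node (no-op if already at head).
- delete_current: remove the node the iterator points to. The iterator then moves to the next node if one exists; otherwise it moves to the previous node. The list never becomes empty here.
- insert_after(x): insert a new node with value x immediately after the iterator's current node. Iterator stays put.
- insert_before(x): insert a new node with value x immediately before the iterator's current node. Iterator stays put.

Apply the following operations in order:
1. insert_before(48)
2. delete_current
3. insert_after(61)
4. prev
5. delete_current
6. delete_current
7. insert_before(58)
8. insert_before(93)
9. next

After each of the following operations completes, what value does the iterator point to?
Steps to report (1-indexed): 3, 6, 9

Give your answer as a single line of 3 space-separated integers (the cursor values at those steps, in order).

Answer: 2 61 5

Derivation:
After 1 (insert_before(48)): list=[48, 6, 2, 5, 7] cursor@6
After 2 (delete_current): list=[48, 2, 5, 7] cursor@2
After 3 (insert_after(61)): list=[48, 2, 61, 5, 7] cursor@2
After 4 (prev): list=[48, 2, 61, 5, 7] cursor@48
After 5 (delete_current): list=[2, 61, 5, 7] cursor@2
After 6 (delete_current): list=[61, 5, 7] cursor@61
After 7 (insert_before(58)): list=[58, 61, 5, 7] cursor@61
After 8 (insert_before(93)): list=[58, 93, 61, 5, 7] cursor@61
After 9 (next): list=[58, 93, 61, 5, 7] cursor@5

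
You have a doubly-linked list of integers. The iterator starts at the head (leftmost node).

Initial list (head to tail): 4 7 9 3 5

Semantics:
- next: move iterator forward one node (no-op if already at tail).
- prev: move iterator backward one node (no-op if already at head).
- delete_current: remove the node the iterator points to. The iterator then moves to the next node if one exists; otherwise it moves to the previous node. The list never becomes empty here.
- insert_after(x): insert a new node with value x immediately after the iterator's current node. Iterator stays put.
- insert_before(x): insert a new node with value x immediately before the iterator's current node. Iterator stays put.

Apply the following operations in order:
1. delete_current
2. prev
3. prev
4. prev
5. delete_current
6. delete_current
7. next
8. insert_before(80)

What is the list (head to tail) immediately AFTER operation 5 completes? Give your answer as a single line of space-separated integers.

Answer: 9 3 5

Derivation:
After 1 (delete_current): list=[7, 9, 3, 5] cursor@7
After 2 (prev): list=[7, 9, 3, 5] cursor@7
After 3 (prev): list=[7, 9, 3, 5] cursor@7
After 4 (prev): list=[7, 9, 3, 5] cursor@7
After 5 (delete_current): list=[9, 3, 5] cursor@9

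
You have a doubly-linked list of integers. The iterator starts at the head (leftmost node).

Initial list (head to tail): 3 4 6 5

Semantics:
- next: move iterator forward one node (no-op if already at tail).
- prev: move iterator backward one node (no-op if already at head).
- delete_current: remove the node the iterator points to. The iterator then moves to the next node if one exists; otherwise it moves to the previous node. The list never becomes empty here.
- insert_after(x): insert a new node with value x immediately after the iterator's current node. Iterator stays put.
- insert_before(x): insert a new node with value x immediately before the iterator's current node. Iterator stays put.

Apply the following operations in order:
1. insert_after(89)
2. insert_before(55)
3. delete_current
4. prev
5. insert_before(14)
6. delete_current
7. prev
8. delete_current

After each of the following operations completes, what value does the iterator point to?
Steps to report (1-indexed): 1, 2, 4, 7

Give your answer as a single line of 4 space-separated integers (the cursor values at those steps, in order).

After 1 (insert_after(89)): list=[3, 89, 4, 6, 5] cursor@3
After 2 (insert_before(55)): list=[55, 3, 89, 4, 6, 5] cursor@3
After 3 (delete_current): list=[55, 89, 4, 6, 5] cursor@89
After 4 (prev): list=[55, 89, 4, 6, 5] cursor@55
After 5 (insert_before(14)): list=[14, 55, 89, 4, 6, 5] cursor@55
After 6 (delete_current): list=[14, 89, 4, 6, 5] cursor@89
After 7 (prev): list=[14, 89, 4, 6, 5] cursor@14
After 8 (delete_current): list=[89, 4, 6, 5] cursor@89

Answer: 3 3 55 14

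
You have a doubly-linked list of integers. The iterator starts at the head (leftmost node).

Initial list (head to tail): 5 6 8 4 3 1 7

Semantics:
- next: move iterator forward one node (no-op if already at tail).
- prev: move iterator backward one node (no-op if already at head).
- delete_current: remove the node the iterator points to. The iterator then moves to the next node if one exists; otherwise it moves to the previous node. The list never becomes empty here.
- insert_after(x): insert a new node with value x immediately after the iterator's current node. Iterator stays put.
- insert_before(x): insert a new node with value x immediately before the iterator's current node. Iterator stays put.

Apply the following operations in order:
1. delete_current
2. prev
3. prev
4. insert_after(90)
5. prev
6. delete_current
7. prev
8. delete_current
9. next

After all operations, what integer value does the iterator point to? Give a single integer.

After 1 (delete_current): list=[6, 8, 4, 3, 1, 7] cursor@6
After 2 (prev): list=[6, 8, 4, 3, 1, 7] cursor@6
After 3 (prev): list=[6, 8, 4, 3, 1, 7] cursor@6
After 4 (insert_after(90)): list=[6, 90, 8, 4, 3, 1, 7] cursor@6
After 5 (prev): list=[6, 90, 8, 4, 3, 1, 7] cursor@6
After 6 (delete_current): list=[90, 8, 4, 3, 1, 7] cursor@90
After 7 (prev): list=[90, 8, 4, 3, 1, 7] cursor@90
After 8 (delete_current): list=[8, 4, 3, 1, 7] cursor@8
After 9 (next): list=[8, 4, 3, 1, 7] cursor@4

Answer: 4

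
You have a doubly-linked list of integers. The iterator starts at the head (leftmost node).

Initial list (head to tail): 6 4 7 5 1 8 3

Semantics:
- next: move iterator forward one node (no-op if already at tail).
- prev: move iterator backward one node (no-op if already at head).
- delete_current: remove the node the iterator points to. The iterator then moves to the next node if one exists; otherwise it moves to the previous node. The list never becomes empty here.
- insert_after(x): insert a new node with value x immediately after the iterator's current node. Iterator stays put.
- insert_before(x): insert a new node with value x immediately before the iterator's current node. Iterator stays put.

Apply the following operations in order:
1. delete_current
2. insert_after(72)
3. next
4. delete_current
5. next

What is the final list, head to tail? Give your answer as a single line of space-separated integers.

Answer: 4 7 5 1 8 3

Derivation:
After 1 (delete_current): list=[4, 7, 5, 1, 8, 3] cursor@4
After 2 (insert_after(72)): list=[4, 72, 7, 5, 1, 8, 3] cursor@4
After 3 (next): list=[4, 72, 7, 5, 1, 8, 3] cursor@72
After 4 (delete_current): list=[4, 7, 5, 1, 8, 3] cursor@7
After 5 (next): list=[4, 7, 5, 1, 8, 3] cursor@5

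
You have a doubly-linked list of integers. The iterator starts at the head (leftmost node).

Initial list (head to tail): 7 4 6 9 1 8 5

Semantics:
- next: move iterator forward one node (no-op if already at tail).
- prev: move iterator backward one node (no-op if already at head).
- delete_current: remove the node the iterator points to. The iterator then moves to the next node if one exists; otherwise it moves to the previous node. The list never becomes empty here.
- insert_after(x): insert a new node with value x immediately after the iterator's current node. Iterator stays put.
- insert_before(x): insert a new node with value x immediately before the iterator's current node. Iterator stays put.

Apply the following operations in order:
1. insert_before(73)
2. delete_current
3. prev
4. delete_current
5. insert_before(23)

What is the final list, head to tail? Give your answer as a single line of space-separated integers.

After 1 (insert_before(73)): list=[73, 7, 4, 6, 9, 1, 8, 5] cursor@7
After 2 (delete_current): list=[73, 4, 6, 9, 1, 8, 5] cursor@4
After 3 (prev): list=[73, 4, 6, 9, 1, 8, 5] cursor@73
After 4 (delete_current): list=[4, 6, 9, 1, 8, 5] cursor@4
After 5 (insert_before(23)): list=[23, 4, 6, 9, 1, 8, 5] cursor@4

Answer: 23 4 6 9 1 8 5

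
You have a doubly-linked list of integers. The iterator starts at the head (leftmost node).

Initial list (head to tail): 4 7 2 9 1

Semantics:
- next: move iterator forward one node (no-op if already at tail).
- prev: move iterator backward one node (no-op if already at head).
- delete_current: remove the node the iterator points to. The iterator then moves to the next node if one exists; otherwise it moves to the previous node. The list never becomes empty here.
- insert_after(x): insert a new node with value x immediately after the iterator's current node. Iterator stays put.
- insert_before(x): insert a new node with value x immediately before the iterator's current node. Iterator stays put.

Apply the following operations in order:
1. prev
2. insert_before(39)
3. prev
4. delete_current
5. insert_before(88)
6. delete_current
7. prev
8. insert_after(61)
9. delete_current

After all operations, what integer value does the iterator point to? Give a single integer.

Answer: 61

Derivation:
After 1 (prev): list=[4, 7, 2, 9, 1] cursor@4
After 2 (insert_before(39)): list=[39, 4, 7, 2, 9, 1] cursor@4
After 3 (prev): list=[39, 4, 7, 2, 9, 1] cursor@39
After 4 (delete_current): list=[4, 7, 2, 9, 1] cursor@4
After 5 (insert_before(88)): list=[88, 4, 7, 2, 9, 1] cursor@4
After 6 (delete_current): list=[88, 7, 2, 9, 1] cursor@7
After 7 (prev): list=[88, 7, 2, 9, 1] cursor@88
After 8 (insert_after(61)): list=[88, 61, 7, 2, 9, 1] cursor@88
After 9 (delete_current): list=[61, 7, 2, 9, 1] cursor@61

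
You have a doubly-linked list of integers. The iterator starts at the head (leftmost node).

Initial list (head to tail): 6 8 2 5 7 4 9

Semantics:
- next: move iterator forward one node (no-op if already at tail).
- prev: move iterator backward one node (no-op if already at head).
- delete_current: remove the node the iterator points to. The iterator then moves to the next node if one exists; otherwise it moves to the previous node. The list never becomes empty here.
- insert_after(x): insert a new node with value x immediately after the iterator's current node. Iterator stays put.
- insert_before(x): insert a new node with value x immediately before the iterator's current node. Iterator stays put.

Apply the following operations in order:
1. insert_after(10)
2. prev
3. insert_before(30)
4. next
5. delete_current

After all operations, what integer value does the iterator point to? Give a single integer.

Answer: 8

Derivation:
After 1 (insert_after(10)): list=[6, 10, 8, 2, 5, 7, 4, 9] cursor@6
After 2 (prev): list=[6, 10, 8, 2, 5, 7, 4, 9] cursor@6
After 3 (insert_before(30)): list=[30, 6, 10, 8, 2, 5, 7, 4, 9] cursor@6
After 4 (next): list=[30, 6, 10, 8, 2, 5, 7, 4, 9] cursor@10
After 5 (delete_current): list=[30, 6, 8, 2, 5, 7, 4, 9] cursor@8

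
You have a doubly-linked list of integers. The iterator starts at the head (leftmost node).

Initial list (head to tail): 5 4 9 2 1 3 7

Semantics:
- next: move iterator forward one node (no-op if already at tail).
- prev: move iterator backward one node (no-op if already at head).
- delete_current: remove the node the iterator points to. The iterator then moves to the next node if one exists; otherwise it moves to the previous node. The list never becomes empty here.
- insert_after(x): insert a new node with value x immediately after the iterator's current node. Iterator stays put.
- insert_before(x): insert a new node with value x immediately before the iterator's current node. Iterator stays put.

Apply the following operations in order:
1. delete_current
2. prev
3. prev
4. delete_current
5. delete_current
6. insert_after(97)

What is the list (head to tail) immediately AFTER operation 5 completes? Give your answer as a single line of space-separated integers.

After 1 (delete_current): list=[4, 9, 2, 1, 3, 7] cursor@4
After 2 (prev): list=[4, 9, 2, 1, 3, 7] cursor@4
After 3 (prev): list=[4, 9, 2, 1, 3, 7] cursor@4
After 4 (delete_current): list=[9, 2, 1, 3, 7] cursor@9
After 5 (delete_current): list=[2, 1, 3, 7] cursor@2

Answer: 2 1 3 7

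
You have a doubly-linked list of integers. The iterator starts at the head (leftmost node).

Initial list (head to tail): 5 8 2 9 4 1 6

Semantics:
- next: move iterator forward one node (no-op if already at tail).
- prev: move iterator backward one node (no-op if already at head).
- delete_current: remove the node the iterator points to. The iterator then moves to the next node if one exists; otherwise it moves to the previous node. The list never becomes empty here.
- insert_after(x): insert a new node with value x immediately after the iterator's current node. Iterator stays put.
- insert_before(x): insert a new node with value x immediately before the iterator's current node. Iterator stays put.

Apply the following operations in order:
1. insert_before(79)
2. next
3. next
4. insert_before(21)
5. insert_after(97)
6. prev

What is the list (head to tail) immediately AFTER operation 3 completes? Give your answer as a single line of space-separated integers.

Answer: 79 5 8 2 9 4 1 6

Derivation:
After 1 (insert_before(79)): list=[79, 5, 8, 2, 9, 4, 1, 6] cursor@5
After 2 (next): list=[79, 5, 8, 2, 9, 4, 1, 6] cursor@8
After 3 (next): list=[79, 5, 8, 2, 9, 4, 1, 6] cursor@2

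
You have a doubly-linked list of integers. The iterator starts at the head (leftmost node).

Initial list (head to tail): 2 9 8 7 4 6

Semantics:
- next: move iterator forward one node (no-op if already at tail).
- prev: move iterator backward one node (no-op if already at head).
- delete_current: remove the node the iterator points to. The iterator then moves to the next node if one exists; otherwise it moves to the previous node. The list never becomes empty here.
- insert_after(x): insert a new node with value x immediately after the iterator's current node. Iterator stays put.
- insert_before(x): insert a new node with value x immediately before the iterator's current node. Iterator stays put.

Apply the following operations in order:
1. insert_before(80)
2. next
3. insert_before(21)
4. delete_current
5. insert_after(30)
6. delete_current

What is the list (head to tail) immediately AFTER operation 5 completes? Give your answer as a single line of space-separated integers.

Answer: 80 2 21 8 30 7 4 6

Derivation:
After 1 (insert_before(80)): list=[80, 2, 9, 8, 7, 4, 6] cursor@2
After 2 (next): list=[80, 2, 9, 8, 7, 4, 6] cursor@9
After 3 (insert_before(21)): list=[80, 2, 21, 9, 8, 7, 4, 6] cursor@9
After 4 (delete_current): list=[80, 2, 21, 8, 7, 4, 6] cursor@8
After 5 (insert_after(30)): list=[80, 2, 21, 8, 30, 7, 4, 6] cursor@8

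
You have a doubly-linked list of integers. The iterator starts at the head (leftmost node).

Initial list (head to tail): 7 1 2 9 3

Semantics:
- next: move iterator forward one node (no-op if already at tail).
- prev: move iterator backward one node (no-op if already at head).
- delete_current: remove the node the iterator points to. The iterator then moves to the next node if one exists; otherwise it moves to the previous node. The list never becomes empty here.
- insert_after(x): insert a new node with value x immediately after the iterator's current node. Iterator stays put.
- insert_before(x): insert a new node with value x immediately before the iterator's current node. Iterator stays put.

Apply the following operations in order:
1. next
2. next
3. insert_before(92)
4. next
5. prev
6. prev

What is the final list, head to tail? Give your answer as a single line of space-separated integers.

Answer: 7 1 92 2 9 3

Derivation:
After 1 (next): list=[7, 1, 2, 9, 3] cursor@1
After 2 (next): list=[7, 1, 2, 9, 3] cursor@2
After 3 (insert_before(92)): list=[7, 1, 92, 2, 9, 3] cursor@2
After 4 (next): list=[7, 1, 92, 2, 9, 3] cursor@9
After 5 (prev): list=[7, 1, 92, 2, 9, 3] cursor@2
After 6 (prev): list=[7, 1, 92, 2, 9, 3] cursor@92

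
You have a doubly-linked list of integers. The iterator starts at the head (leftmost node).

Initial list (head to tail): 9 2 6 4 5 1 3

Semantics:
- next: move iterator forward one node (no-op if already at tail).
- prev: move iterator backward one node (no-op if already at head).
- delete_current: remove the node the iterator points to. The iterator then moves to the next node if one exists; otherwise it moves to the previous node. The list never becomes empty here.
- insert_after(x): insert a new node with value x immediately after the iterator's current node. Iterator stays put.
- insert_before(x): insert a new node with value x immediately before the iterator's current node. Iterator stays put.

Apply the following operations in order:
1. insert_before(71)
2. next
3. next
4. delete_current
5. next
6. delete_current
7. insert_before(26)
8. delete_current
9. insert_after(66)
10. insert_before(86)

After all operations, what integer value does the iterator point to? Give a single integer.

Answer: 3

Derivation:
After 1 (insert_before(71)): list=[71, 9, 2, 6, 4, 5, 1, 3] cursor@9
After 2 (next): list=[71, 9, 2, 6, 4, 5, 1, 3] cursor@2
After 3 (next): list=[71, 9, 2, 6, 4, 5, 1, 3] cursor@6
After 4 (delete_current): list=[71, 9, 2, 4, 5, 1, 3] cursor@4
After 5 (next): list=[71, 9, 2, 4, 5, 1, 3] cursor@5
After 6 (delete_current): list=[71, 9, 2, 4, 1, 3] cursor@1
After 7 (insert_before(26)): list=[71, 9, 2, 4, 26, 1, 3] cursor@1
After 8 (delete_current): list=[71, 9, 2, 4, 26, 3] cursor@3
After 9 (insert_after(66)): list=[71, 9, 2, 4, 26, 3, 66] cursor@3
After 10 (insert_before(86)): list=[71, 9, 2, 4, 26, 86, 3, 66] cursor@3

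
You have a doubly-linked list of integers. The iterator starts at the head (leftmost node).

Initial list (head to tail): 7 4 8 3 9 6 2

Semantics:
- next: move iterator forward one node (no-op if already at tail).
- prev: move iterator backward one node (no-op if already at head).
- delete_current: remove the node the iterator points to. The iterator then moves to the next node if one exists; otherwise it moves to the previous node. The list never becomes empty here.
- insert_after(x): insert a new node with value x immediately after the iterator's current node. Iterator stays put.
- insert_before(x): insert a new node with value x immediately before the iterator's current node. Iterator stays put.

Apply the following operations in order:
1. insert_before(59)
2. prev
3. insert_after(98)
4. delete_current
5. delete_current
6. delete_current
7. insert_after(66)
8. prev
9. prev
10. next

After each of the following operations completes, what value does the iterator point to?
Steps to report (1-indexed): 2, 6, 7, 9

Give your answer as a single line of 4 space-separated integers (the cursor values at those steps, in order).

After 1 (insert_before(59)): list=[59, 7, 4, 8, 3, 9, 6, 2] cursor@7
After 2 (prev): list=[59, 7, 4, 8, 3, 9, 6, 2] cursor@59
After 3 (insert_after(98)): list=[59, 98, 7, 4, 8, 3, 9, 6, 2] cursor@59
After 4 (delete_current): list=[98, 7, 4, 8, 3, 9, 6, 2] cursor@98
After 5 (delete_current): list=[7, 4, 8, 3, 9, 6, 2] cursor@7
After 6 (delete_current): list=[4, 8, 3, 9, 6, 2] cursor@4
After 7 (insert_after(66)): list=[4, 66, 8, 3, 9, 6, 2] cursor@4
After 8 (prev): list=[4, 66, 8, 3, 9, 6, 2] cursor@4
After 9 (prev): list=[4, 66, 8, 3, 9, 6, 2] cursor@4
After 10 (next): list=[4, 66, 8, 3, 9, 6, 2] cursor@66

Answer: 59 4 4 4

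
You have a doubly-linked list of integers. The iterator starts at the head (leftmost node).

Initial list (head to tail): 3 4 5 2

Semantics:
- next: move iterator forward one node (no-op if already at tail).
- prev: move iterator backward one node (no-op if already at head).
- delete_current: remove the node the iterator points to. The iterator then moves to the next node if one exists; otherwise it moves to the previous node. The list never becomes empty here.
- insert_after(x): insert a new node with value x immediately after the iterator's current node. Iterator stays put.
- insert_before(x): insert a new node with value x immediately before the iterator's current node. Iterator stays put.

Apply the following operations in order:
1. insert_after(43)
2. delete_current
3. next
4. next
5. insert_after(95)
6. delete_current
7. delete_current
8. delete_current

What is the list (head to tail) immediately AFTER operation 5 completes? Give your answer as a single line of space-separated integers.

After 1 (insert_after(43)): list=[3, 43, 4, 5, 2] cursor@3
After 2 (delete_current): list=[43, 4, 5, 2] cursor@43
After 3 (next): list=[43, 4, 5, 2] cursor@4
After 4 (next): list=[43, 4, 5, 2] cursor@5
After 5 (insert_after(95)): list=[43, 4, 5, 95, 2] cursor@5

Answer: 43 4 5 95 2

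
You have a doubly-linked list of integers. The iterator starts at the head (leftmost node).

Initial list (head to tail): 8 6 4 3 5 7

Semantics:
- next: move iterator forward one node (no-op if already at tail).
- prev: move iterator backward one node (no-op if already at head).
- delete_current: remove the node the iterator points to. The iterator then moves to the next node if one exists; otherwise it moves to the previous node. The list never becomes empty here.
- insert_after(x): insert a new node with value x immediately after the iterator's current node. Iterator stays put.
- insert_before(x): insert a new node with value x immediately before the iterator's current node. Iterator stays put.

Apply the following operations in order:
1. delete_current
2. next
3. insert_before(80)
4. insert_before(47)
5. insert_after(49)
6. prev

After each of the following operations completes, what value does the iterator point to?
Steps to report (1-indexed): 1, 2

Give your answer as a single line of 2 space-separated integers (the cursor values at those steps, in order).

After 1 (delete_current): list=[6, 4, 3, 5, 7] cursor@6
After 2 (next): list=[6, 4, 3, 5, 7] cursor@4
After 3 (insert_before(80)): list=[6, 80, 4, 3, 5, 7] cursor@4
After 4 (insert_before(47)): list=[6, 80, 47, 4, 3, 5, 7] cursor@4
After 5 (insert_after(49)): list=[6, 80, 47, 4, 49, 3, 5, 7] cursor@4
After 6 (prev): list=[6, 80, 47, 4, 49, 3, 5, 7] cursor@47

Answer: 6 4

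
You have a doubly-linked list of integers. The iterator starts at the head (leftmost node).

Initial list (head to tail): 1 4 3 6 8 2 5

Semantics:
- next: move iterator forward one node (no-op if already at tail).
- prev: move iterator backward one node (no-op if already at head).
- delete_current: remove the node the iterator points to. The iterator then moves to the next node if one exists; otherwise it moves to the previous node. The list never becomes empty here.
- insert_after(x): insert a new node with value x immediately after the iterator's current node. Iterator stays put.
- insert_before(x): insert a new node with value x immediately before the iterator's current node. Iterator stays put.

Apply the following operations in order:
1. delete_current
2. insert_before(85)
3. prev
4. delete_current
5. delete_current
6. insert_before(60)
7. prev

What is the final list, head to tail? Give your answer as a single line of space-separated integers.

After 1 (delete_current): list=[4, 3, 6, 8, 2, 5] cursor@4
After 2 (insert_before(85)): list=[85, 4, 3, 6, 8, 2, 5] cursor@4
After 3 (prev): list=[85, 4, 3, 6, 8, 2, 5] cursor@85
After 4 (delete_current): list=[4, 3, 6, 8, 2, 5] cursor@4
After 5 (delete_current): list=[3, 6, 8, 2, 5] cursor@3
After 6 (insert_before(60)): list=[60, 3, 6, 8, 2, 5] cursor@3
After 7 (prev): list=[60, 3, 6, 8, 2, 5] cursor@60

Answer: 60 3 6 8 2 5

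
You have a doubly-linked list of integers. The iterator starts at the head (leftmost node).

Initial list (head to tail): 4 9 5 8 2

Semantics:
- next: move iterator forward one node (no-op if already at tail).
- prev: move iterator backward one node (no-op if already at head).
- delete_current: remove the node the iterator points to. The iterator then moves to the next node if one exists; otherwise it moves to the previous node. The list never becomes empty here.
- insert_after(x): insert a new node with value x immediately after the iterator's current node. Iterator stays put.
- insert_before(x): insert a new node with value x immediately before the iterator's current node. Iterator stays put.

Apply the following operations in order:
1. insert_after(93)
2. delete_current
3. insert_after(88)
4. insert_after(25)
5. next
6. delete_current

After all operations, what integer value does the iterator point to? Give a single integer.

After 1 (insert_after(93)): list=[4, 93, 9, 5, 8, 2] cursor@4
After 2 (delete_current): list=[93, 9, 5, 8, 2] cursor@93
After 3 (insert_after(88)): list=[93, 88, 9, 5, 8, 2] cursor@93
After 4 (insert_after(25)): list=[93, 25, 88, 9, 5, 8, 2] cursor@93
After 5 (next): list=[93, 25, 88, 9, 5, 8, 2] cursor@25
After 6 (delete_current): list=[93, 88, 9, 5, 8, 2] cursor@88

Answer: 88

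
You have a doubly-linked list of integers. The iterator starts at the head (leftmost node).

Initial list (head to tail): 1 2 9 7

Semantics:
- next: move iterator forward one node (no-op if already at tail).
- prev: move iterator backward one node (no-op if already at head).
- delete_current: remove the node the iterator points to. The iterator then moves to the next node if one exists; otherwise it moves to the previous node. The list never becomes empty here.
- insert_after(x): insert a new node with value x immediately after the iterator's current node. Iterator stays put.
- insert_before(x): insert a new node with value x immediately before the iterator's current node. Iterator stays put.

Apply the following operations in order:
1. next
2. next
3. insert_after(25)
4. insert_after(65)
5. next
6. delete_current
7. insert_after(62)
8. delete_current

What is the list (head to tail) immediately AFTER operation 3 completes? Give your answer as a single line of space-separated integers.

After 1 (next): list=[1, 2, 9, 7] cursor@2
After 2 (next): list=[1, 2, 9, 7] cursor@9
After 3 (insert_after(25)): list=[1, 2, 9, 25, 7] cursor@9

Answer: 1 2 9 25 7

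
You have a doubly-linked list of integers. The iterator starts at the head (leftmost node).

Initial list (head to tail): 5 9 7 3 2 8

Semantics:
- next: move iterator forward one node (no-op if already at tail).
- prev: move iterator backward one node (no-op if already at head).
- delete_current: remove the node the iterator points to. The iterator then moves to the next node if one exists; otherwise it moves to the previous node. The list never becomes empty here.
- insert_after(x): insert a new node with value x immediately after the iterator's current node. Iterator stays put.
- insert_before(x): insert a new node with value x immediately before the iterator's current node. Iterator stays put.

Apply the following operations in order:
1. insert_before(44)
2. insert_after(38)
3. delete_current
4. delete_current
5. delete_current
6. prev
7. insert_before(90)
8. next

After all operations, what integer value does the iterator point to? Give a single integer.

Answer: 7

Derivation:
After 1 (insert_before(44)): list=[44, 5, 9, 7, 3, 2, 8] cursor@5
After 2 (insert_after(38)): list=[44, 5, 38, 9, 7, 3, 2, 8] cursor@5
After 3 (delete_current): list=[44, 38, 9, 7, 3, 2, 8] cursor@38
After 4 (delete_current): list=[44, 9, 7, 3, 2, 8] cursor@9
After 5 (delete_current): list=[44, 7, 3, 2, 8] cursor@7
After 6 (prev): list=[44, 7, 3, 2, 8] cursor@44
After 7 (insert_before(90)): list=[90, 44, 7, 3, 2, 8] cursor@44
After 8 (next): list=[90, 44, 7, 3, 2, 8] cursor@7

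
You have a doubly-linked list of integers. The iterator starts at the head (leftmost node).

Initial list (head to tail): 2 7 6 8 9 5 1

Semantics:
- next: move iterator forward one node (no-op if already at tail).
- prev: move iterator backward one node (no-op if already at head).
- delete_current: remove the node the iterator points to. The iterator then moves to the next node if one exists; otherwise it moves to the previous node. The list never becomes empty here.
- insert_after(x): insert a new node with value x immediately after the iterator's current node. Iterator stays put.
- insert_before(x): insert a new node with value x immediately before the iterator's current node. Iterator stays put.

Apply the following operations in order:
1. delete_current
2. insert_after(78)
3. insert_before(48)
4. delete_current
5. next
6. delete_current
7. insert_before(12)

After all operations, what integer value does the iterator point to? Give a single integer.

After 1 (delete_current): list=[7, 6, 8, 9, 5, 1] cursor@7
After 2 (insert_after(78)): list=[7, 78, 6, 8, 9, 5, 1] cursor@7
After 3 (insert_before(48)): list=[48, 7, 78, 6, 8, 9, 5, 1] cursor@7
After 4 (delete_current): list=[48, 78, 6, 8, 9, 5, 1] cursor@78
After 5 (next): list=[48, 78, 6, 8, 9, 5, 1] cursor@6
After 6 (delete_current): list=[48, 78, 8, 9, 5, 1] cursor@8
After 7 (insert_before(12)): list=[48, 78, 12, 8, 9, 5, 1] cursor@8

Answer: 8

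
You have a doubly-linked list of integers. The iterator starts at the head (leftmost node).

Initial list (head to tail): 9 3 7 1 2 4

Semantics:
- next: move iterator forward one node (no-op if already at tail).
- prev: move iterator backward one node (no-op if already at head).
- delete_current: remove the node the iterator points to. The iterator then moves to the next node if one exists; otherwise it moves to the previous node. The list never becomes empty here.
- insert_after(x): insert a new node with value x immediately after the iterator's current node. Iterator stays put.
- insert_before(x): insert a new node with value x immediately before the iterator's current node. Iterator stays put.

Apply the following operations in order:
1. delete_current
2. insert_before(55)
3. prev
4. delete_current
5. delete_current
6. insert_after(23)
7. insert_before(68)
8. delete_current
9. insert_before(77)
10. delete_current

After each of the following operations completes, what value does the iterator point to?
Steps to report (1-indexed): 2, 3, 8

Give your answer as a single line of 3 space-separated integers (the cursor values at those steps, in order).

Answer: 3 55 23

Derivation:
After 1 (delete_current): list=[3, 7, 1, 2, 4] cursor@3
After 2 (insert_before(55)): list=[55, 3, 7, 1, 2, 4] cursor@3
After 3 (prev): list=[55, 3, 7, 1, 2, 4] cursor@55
After 4 (delete_current): list=[3, 7, 1, 2, 4] cursor@3
After 5 (delete_current): list=[7, 1, 2, 4] cursor@7
After 6 (insert_after(23)): list=[7, 23, 1, 2, 4] cursor@7
After 7 (insert_before(68)): list=[68, 7, 23, 1, 2, 4] cursor@7
After 8 (delete_current): list=[68, 23, 1, 2, 4] cursor@23
After 9 (insert_before(77)): list=[68, 77, 23, 1, 2, 4] cursor@23
After 10 (delete_current): list=[68, 77, 1, 2, 4] cursor@1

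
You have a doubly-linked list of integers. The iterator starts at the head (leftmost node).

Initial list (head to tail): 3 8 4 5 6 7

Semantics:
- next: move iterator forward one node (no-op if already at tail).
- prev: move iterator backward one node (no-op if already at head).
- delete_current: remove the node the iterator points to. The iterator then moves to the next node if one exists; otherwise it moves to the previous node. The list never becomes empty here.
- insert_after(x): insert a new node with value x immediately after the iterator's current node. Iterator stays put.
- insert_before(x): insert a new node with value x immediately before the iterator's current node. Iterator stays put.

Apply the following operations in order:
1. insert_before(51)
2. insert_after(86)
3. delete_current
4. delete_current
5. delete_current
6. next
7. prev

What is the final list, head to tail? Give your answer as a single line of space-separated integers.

After 1 (insert_before(51)): list=[51, 3, 8, 4, 5, 6, 7] cursor@3
After 2 (insert_after(86)): list=[51, 3, 86, 8, 4, 5, 6, 7] cursor@3
After 3 (delete_current): list=[51, 86, 8, 4, 5, 6, 7] cursor@86
After 4 (delete_current): list=[51, 8, 4, 5, 6, 7] cursor@8
After 5 (delete_current): list=[51, 4, 5, 6, 7] cursor@4
After 6 (next): list=[51, 4, 5, 6, 7] cursor@5
After 7 (prev): list=[51, 4, 5, 6, 7] cursor@4

Answer: 51 4 5 6 7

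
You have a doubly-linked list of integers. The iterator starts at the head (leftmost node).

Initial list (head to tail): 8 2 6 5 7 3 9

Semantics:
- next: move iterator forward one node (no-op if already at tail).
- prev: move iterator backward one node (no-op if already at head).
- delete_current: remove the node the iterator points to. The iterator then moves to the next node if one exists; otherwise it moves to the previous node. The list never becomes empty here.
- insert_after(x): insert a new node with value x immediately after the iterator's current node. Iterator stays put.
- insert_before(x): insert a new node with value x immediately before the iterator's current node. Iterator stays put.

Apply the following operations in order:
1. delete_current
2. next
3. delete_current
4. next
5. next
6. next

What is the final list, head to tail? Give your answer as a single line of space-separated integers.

Answer: 2 5 7 3 9

Derivation:
After 1 (delete_current): list=[2, 6, 5, 7, 3, 9] cursor@2
After 2 (next): list=[2, 6, 5, 7, 3, 9] cursor@6
After 3 (delete_current): list=[2, 5, 7, 3, 9] cursor@5
After 4 (next): list=[2, 5, 7, 3, 9] cursor@7
After 5 (next): list=[2, 5, 7, 3, 9] cursor@3
After 6 (next): list=[2, 5, 7, 3, 9] cursor@9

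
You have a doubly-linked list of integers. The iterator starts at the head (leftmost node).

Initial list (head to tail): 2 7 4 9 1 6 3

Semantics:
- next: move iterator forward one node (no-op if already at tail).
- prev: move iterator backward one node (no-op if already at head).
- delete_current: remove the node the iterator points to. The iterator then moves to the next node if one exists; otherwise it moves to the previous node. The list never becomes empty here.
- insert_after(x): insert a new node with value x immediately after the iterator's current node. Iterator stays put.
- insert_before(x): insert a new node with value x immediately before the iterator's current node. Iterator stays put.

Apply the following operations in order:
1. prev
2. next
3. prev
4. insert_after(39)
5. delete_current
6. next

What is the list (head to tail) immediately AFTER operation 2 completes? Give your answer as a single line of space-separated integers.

Answer: 2 7 4 9 1 6 3

Derivation:
After 1 (prev): list=[2, 7, 4, 9, 1, 6, 3] cursor@2
After 2 (next): list=[2, 7, 4, 9, 1, 6, 3] cursor@7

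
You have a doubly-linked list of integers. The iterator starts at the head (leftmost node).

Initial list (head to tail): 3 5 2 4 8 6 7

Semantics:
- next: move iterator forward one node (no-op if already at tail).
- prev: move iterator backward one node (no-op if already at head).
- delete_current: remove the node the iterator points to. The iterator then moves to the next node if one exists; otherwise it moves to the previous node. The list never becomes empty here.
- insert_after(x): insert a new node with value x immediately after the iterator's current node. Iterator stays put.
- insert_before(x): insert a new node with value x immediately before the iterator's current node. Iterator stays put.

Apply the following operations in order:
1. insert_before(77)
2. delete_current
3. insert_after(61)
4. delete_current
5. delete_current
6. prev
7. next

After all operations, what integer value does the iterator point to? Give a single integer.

Answer: 2

Derivation:
After 1 (insert_before(77)): list=[77, 3, 5, 2, 4, 8, 6, 7] cursor@3
After 2 (delete_current): list=[77, 5, 2, 4, 8, 6, 7] cursor@5
After 3 (insert_after(61)): list=[77, 5, 61, 2, 4, 8, 6, 7] cursor@5
After 4 (delete_current): list=[77, 61, 2, 4, 8, 6, 7] cursor@61
After 5 (delete_current): list=[77, 2, 4, 8, 6, 7] cursor@2
After 6 (prev): list=[77, 2, 4, 8, 6, 7] cursor@77
After 7 (next): list=[77, 2, 4, 8, 6, 7] cursor@2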